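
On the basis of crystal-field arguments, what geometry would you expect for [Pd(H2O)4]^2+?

Water is neutral; balancing the +2 overall charge requires Pd(II).
Palladium is a group-10 element; Pd(II) is therefore d⁸.
With 4 monodentate ligands the coordination number is 4.
A 4d d⁸ ion has a large crystal-field splitting; square planar leaves the high-energy d_{x²−y²} orbital empty and maximises CFSE.

square planar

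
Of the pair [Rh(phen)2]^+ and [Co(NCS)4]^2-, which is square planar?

[Rh(phen)2]^+

For [Rh(phen)2]^+: 1,10-phenanthroline is neutral; balancing the +1 overall charge requires Rh(I). Rhodium is a group-9 element; Rh(I) is therefore d⁸. A 4d d⁸ ion has a large crystal-field splitting; square planar leaves the high-energy d_{x²−y²} orbital empty and maximises CFSE. → square planar.
For [Co(NCS)4]^2-: Summing ligand charges against the −2 overall charge gives an oxidation state of +2 for cobalt. Co sits in group 9, so the d-electron count is 9 − 2 = 7. For a high-spin 3d d⁷ ion with weak-field ligands the small Δₜ gives little square-planar CFSE advantage, so four ligands adopt the sterically favoured tetrahedral geometry. → tetrahedral.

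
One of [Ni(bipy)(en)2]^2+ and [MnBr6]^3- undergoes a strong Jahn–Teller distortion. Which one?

[MnBr6]^3-

[Ni(bipy)(en)2]^2+: 2,2′-bipyridine is neutral; ethylenediamine is neutral; balancing the +2 overall charge requires Ni(II). Group 10 minus oxidation state 2 gives a d⁸ configuration. The d⁸ configuration leaves the e_g set evenly filled (or empty) — no strong Jahn–Teller driving force.
[MnBr6]^3-: Summing ligand charges against the −3 overall charge gives an oxidation state of +3 for manganese. Mn sits in group 7, so the d-electron count is 7 − 3 = 4. Bromide is a weak-field ligand for a first-row metal, so the complex is high-spin. The t₂g³e_g¹ (high-spin) configuration has an unevenly filled e_g set; the Jahn–Teller theorem predicts a tetragonal distortion (typically axial elongation) to lift the degeneracy.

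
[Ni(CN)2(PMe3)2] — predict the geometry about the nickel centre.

square planar

Summing ligand charges against the 0 overall charge gives an oxidation state of +2 for nickel.
Ni sits in group 10, so the d-electron count is 10 − 2 = 8.
With 4 monodentate ligands the coordination number is 4.
Cyanide and trimethylphosphine are strong-field ligands (high in the spectrochemical series).
A 3d d⁸ ion with strong-field ligands gains enough CFSE to favour square planar over tetrahedral.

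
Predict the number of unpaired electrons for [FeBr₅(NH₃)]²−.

Summing ligand charges against the −2 overall charge gives an oxidation state of +3 for iron.
Iron is a group-8 element; Fe(III) is therefore d⁵.
The spin state decides the count: Bromide is a weak-field ligand for a first-row metal, so the complex is high-spin.
An octahedral high-spin d⁵ ion is t₂g³e_g², giving 5 unpaired electrons.

5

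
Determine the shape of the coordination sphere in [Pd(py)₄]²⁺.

square planar

Summing ligand charges against the +2 overall charge gives an oxidation state of +2 for palladium.
Group 10 minus oxidation state 2 gives a d⁸ configuration.
Coordination number: 4.
A 4d d⁸ ion has a large crystal-field splitting; square planar leaves the high-energy d_{x²−y²} orbital empty and maximises CFSE.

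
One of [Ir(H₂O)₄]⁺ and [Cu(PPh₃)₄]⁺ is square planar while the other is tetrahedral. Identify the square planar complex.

For [Ir(H₂O)₄]⁺: Summing ligand charges against the +1 overall charge gives an oxidation state of +1 for iridium. Group 9 minus oxidation state 1 gives a d⁸ configuration. A 5d d⁸ ion has a large crystal-field splitting; square planar leaves the high-energy d_{x²−y²} orbital empty and maximises CFSE. → square planar.
For [Cu(PPh₃)₄]⁺: Summing ligand charges against the +1 overall charge gives an oxidation state of +1 for copper. Copper is a group-11 element; Cu(I) is therefore d¹⁰. A d¹⁰ ion has no crystal-field stabilisation preference between square planar and tetrahedral, so four ligands adopt the sterically favoured tetrahedral geometry. → tetrahedral.

[Ir(H₂O)₄]⁺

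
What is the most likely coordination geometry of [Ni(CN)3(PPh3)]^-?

Ligand charges: each cyanide is −1; triphenylphosphine is neutral. With an overall charge of −1 the nickel centre must be in the +2 oxidation state.
Group 10 minus oxidation state 2 gives a d⁸ configuration.
With 4 monodentate ligands the coordination number is 4.
Cyanide and triphenylphosphine are strong-field ligands (high in the spectrochemical series).
A 3d d⁸ ion with strong-field ligands gains enough CFSE to favour square planar over tetrahedral.

square planar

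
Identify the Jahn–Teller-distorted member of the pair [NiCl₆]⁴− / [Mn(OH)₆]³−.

[NiCl₆]⁴−: Ligand charges: each chloride is −1. With an overall charge of −4 the nickel centre must be in the +2 oxidation state. Nickel is a group-10 element; Ni(II) is therefore d⁸. The d⁸ configuration leaves the e_g set evenly filled (or empty) — no strong Jahn–Teller driving force.
[Mn(OH)₆]³−: Ligand charges: each hydroxide is −1. With an overall charge of −3 the manganese centre must be in the +3 oxidation state. Manganese is a group-7 element; Mn(III) is therefore d⁴. Hydroxide is a weak-field ligand for a first-row metal, so the complex is high-spin. The t₂g³e_g¹ (high-spin) configuration has an unevenly filled e_g set; the Jahn–Teller theorem predicts a tetragonal distortion (typically axial elongation) to lift the degeneracy.

[Mn(OH)₆]³−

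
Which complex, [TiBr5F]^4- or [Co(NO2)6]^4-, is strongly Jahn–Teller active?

[TiBr5F]^4-: Ligand charges: each bromide is −1; each fluoride is −1. With an overall charge of −4 the titanium centre must be in the +2 oxidation state. Group 4 minus oxidation state 2 gives a d² configuration. The d² configuration leaves the e_g set evenly filled (or empty) — no strong Jahn–Teller driving force.
[Co(NO2)6]^4-: Summing ligand charges against the −4 overall charge gives an oxidation state of +2 for cobalt. Group 9 minus oxidation state 2 gives a d⁷ configuration. Nitro (N-bound nitrite) is a strong-field ligand (high in the spectrochemical series) for a first-row metal, so the complex is low-spin. The t₂g⁶e_g¹ (low-spin) configuration has an unevenly filled e_g set; the Jahn–Teller theorem predicts a tetragonal distortion (typically axial elongation) to lift the degeneracy.

[Co(NO2)6]^4-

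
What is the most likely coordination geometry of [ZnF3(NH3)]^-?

Summing ligand charges against the −1 overall charge gives an oxidation state of +2 for zinc.
Zinc is a group-12 element; Zn(II) is therefore d¹⁰.
Coordination number: 4.
A d¹⁰ ion has no crystal-field stabilisation preference between square planar and tetrahedral, so four ligands adopt the sterically favoured tetrahedral geometry.

tetrahedral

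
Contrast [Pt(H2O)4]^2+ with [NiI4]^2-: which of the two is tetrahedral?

For [Pt(H2O)4]^2+: Summing ligand charges against the +2 overall charge gives an oxidation state of +2 for platinum. Group 10 minus oxidation state 2 gives a d⁸ configuration. A 5d d⁸ ion has a large crystal-field splitting; square planar leaves the high-energy d_{x²−y²} orbital empty and maximises CFSE. → square planar.
For [NiI4]^2-: Ligand charges: each iodide is −1. With an overall charge of −2 the nickel centre must be in the +2 oxidation state. Group 10 minus oxidation state 2 gives a d⁸ configuration. Iodide is a weak-field ligand. With weak-field ligands the CFSE gain from square planar is small, so a 3d d⁸ ion takes the sterically preferred tetrahedral geometry. → tetrahedral.

[NiI4]^2-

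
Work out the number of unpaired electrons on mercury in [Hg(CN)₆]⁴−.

Each cyanide is −1; balancing the −4 overall charge requires Hg(II).
Mercury is a group-12 element; Hg(II) is therefore d¹⁰.
In an octahedral field the d¹⁰ configuration is t₂g⁶e_g⁴, giving 0 unpaired electrons.

0 unpaired electrons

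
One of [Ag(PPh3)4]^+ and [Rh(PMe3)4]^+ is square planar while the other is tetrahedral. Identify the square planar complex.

[Rh(PMe3)4]^+

For [Ag(PPh3)4]^+: Ligand charges: triphenylphosphine is neutral. With an overall charge of +1 the silver centre must be in the +1 oxidation state. Ag sits in group 11, so the d-electron count is 11 − 1 = 10. A d¹⁰ ion has no crystal-field stabilisation preference between square planar and tetrahedral, so four ligands adopt the sterically favoured tetrahedral geometry. → tetrahedral.
For [Rh(PMe3)4]^+: Trimethylphosphine is neutral; balancing the +1 overall charge requires Rh(I). Rh sits in group 9, so the d-electron count is 9 − 1 = 8. A 4d d⁸ ion has a large crystal-field splitting; square planar leaves the high-energy d_{x²−y²} orbital empty and maximises CFSE. → square planar.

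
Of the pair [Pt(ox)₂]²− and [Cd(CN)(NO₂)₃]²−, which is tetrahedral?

[Cd(CN)(NO₂)₃]²−

For [Pt(ox)₂]²−: Ligand charges: each oxalate is −2. With an overall charge of −2 the platinum centre must be in the +2 oxidation state. Group 10 minus oxidation state 2 gives a d⁸ configuration. A 5d d⁸ ion has a large crystal-field splitting; square planar leaves the high-energy d_{x²−y²} orbital empty and maximises CFSE. → square planar.
For [Cd(CN)(NO₂)₃]²−: Ligand charges: each cyanide is −1; each nitro (N-bound nitrite) is −1. With an overall charge of −2 the cadmium centre must be in the +2 oxidation state. Cadmium is a group-12 element; Cd(II) is therefore d¹⁰. A d¹⁰ ion has no crystal-field stabilisation preference between square planar and tetrahedral, so four ligands adopt the sterically favoured tetrahedral geometry. → tetrahedral.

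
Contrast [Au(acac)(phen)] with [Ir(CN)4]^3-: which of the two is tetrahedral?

For [Au(acac)(phen)]: Summing ligand charges against the 0 overall charge gives an oxidation state of +1 for gold. Group 11 minus oxidation state 1 gives a d¹⁰ configuration. A d¹⁰ ion has no crystal-field stabilisation preference between square planar and tetrahedral, so four ligands adopt the sterically favoured tetrahedral geometry. → tetrahedral.
For [Ir(CN)4]^3-: Each cyanide is −1; balancing the −3 overall charge requires Ir(I). Group 9 minus oxidation state 1 gives a d⁸ configuration. A 5d d⁸ ion has a large crystal-field splitting; square planar leaves the high-energy d_{x²−y²} orbital empty and maximises CFSE. → square planar.

[Au(acac)(phen)]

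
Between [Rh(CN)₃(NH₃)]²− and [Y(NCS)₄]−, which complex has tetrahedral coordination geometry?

[Y(NCS)₄]−

For [Rh(CN)₃(NH₃)]²−: Each cyanide is −1; ammonia is neutral; balancing the −2 overall charge requires Rh(I). Rh sits in group 9, so the d-electron count is 9 − 1 = 8. A 4d d⁸ ion has a large crystal-field splitting; square planar leaves the high-energy d_{x²−y²} orbital empty and maximises CFSE. → square planar.
For [Y(NCS)₄]−: Ligand charges: each isothiocyanate is −1. With an overall charge of −1 the yttrium centre must be in the +3 oxidation state. Y sits in group 3, so the d-electron count is 3 − 3 = 0. A d⁰ ion has no crystal-field stabilisation preference between square planar and tetrahedral, so four ligands adopt the sterically favoured tetrahedral geometry. → tetrahedral.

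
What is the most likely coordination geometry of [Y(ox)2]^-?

Ligand charges: each oxalate is −2. With an overall charge of −1 the yttrium centre must be in the +3 oxidation state.
Yttrium is a group-3 element; Y(III) is therefore d⁰.
Counting donor atoms: 2×oxalate (bidentate) → 4 donors. Coordination number = 4.
A d⁰ ion has no crystal-field stabilisation preference between square planar and tetrahedral, so four ligands adopt the sterically favoured tetrahedral geometry.

tetrahedral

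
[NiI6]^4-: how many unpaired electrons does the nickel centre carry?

2

Ligand charges: each iodide is −1. With an overall charge of −4 the nickel centre must be in the +2 oxidation state.
Ni sits in group 10, so the d-electron count is 10 − 2 = 8.
In an octahedral field the d⁸ configuration is t₂g⁶e_g² (only one arrangement possible), giving 2 unpaired electrons.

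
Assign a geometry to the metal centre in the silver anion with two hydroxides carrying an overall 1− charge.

linear

Each hydroxide is −1; balancing the −1 overall charge requires Ag(I).
Ag sits in group 11, so the d-electron count is 11 − 1 = 10.
Coordination number: 2.
A d¹⁰ ion with only two ligands adopts a linear arrangement (sp hybridisation; no CFSE preference).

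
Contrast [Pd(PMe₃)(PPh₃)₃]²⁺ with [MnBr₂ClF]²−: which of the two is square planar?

For [Pd(PMe₃)(PPh₃)₃]²⁺: Summing ligand charges against the +2 overall charge gives an oxidation state of +2 for palladium. Group 10 minus oxidation state 2 gives a d⁸ configuration. A 4d d⁸ ion has a large crystal-field splitting; square planar leaves the high-energy d_{x²−y²} orbital empty and maximises CFSE. → square planar.
For [MnBr₂ClF]²−: Summing ligand charges against the −2 overall charge gives an oxidation state of +2 for manganese. Mn sits in group 7, so the d-electron count is 7 − 2 = 5. A high-spin d⁵ ion has zero CFSE in either geometry, so four ligands adopt the sterically favoured tetrahedral geometry. → tetrahedral.

[Pd(PMe₃)(PPh₃)₃]²⁺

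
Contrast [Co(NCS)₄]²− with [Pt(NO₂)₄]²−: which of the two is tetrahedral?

[Co(NCS)₄]²−

For [Co(NCS)₄]²−: Each isothiocyanate is −1; balancing the −2 overall charge requires Co(II). Group 9 minus oxidation state 2 gives a d⁷ configuration. For a high-spin 3d d⁷ ion with weak-field ligands the small Δₜ gives little square-planar CFSE advantage, so four ligands adopt the sterically favoured tetrahedral geometry. → tetrahedral.
For [Pt(NO₂)₄]²−: Summing ligand charges against the −2 overall charge gives an oxidation state of +2 for platinum. Pt sits in group 10, so the d-electron count is 10 − 2 = 8. A 5d d⁸ ion has a large crystal-field splitting; square planar leaves the high-energy d_{x²−y²} orbital empty and maximises CFSE. → square planar.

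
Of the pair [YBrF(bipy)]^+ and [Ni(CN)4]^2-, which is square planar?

[Ni(CN)4]^2-

For [YBrF(bipy)]^+: Each bromide is −1; each fluoride is −1; 2,2′-bipyridine is neutral; balancing the +1 overall charge requires Y(III). Yttrium is a group-3 element; Y(III) is therefore d⁰. A d⁰ ion has no crystal-field stabilisation preference between square planar and tetrahedral, so four ligands adopt the sterically favoured tetrahedral geometry. → tetrahedral.
For [Ni(CN)4]^2-: Summing ligand charges against the −2 overall charge gives an oxidation state of +2 for nickel. Nickel is a group-10 element; Ni(II) is therefore d⁸. Cyanide is a strong-field ligand (high in the spectrochemical series). A 3d d⁸ ion with strong-field ligands gains enough CFSE to favour square planar over tetrahedral. → square planar.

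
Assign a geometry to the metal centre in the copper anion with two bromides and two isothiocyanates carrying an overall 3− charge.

Summing ligand charges against the −3 overall charge gives an oxidation state of +1 for copper.
Cu sits in group 11, so the d-electron count is 11 − 1 = 10.
With 4 monodentate ligands the coordination number is 4.
A d¹⁰ ion has no crystal-field stabilisation preference between square planar and tetrahedral, so four ligands adopt the sterically favoured tetrahedral geometry.

tetrahedral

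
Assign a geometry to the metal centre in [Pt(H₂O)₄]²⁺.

Summing ligand charges against the +2 overall charge gives an oxidation state of +2 for platinum.
Platinum is a group-10 element; Pt(II) is therefore d⁸.
Coordination number: 4.
A 5d d⁸ ion has a large crystal-field splitting; square planar leaves the high-energy d_{x²−y²} orbital empty and maximises CFSE.

square planar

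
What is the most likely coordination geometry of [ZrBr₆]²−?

Each bromide is −1; balancing the −2 overall charge requires Zr(IV).
Group 4 minus oxidation state 4 gives a d⁰ configuration.
Coordination number: 6.
Six donors around a single metal centre give an octahedral coordination sphere.

octahedral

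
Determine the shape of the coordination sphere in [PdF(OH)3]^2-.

Summing ligand charges against the −2 overall charge gives an oxidation state of +2 for palladium.
Pd sits in group 10, so the d-electron count is 10 − 2 = 8.
Coordination number: 4.
A 4d d⁸ ion has a large crystal-field splitting; square planar leaves the high-energy d_{x²−y²} orbital empty and maximises CFSE.

square planar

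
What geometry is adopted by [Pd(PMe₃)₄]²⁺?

square planar

Ligand charges: trimethylphosphine is neutral. With an overall charge of +2 the palladium centre must be in the +2 oxidation state.
Pd sits in group 10, so the d-electron count is 10 − 2 = 8.
With 4 monodentate ligands the coordination number is 4.
A 4d d⁸ ion has a large crystal-field splitting; square planar leaves the high-energy d_{x²−y²} orbital empty and maximises CFSE.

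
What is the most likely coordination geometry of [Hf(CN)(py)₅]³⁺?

Summing ligand charges against the +3 overall charge gives an oxidation state of +4 for hafnium.
Group 4 minus oxidation state 4 gives a d⁰ configuration.
With 6 monodentate ligands the coordination number is 6.
Six donors around a single metal centre give an octahedral coordination sphere.

octahedral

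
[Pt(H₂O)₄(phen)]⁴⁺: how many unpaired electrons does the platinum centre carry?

Water is neutral; 1,10-phenanthroline is neutral; balancing the +4 overall charge requires Pt(IV).
Pt sits in group 10, so the d-electron count is 10 − 4 = 6.
Counting donor atoms: 4×water (monodentate) → 4 donors; 1×1,10-phenanthroline (bidentate) → 2 donors. Coordination number = 6.
The spin state decides the count: a 5d ion has a large Δₒ and is invariably low-spin.
An octahedral low-spin d⁶ ion is t₂g⁶e_g⁰, giving 0 unpaired electrons.

0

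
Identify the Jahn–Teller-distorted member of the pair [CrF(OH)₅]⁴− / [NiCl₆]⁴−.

[CrF(OH)₅]⁴−

[CrF(OH)₅]⁴−: Each fluoride is −1; each hydroxide is −1; balancing the −4 overall charge requires Cr(II). Group 6 minus oxidation state 2 gives a d⁴ configuration. Fluoride and hydroxide are weak-field ligands for a first-row metal, so the complex is high-spin. The t₂g³e_g¹ (high-spin) configuration has an unevenly filled e_g set; the Jahn–Teller theorem predicts a tetragonal distortion (typically axial elongation) to lift the degeneracy.
[NiCl₆]⁴−: Each chloride is −1; balancing the −4 overall charge requires Ni(II). Group 10 minus oxidation state 2 gives a d⁸ configuration. The d⁸ configuration leaves the e_g set evenly filled (or empty) — no strong Jahn–Teller driving force.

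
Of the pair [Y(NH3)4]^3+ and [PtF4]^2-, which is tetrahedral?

[Y(NH3)4]^3+

For [Y(NH3)4]^3+: Ammonia is neutral; balancing the +3 overall charge requires Y(III). Yttrium is a group-3 element; Y(III) is therefore d⁰. A d⁰ ion has no crystal-field stabilisation preference between square planar and tetrahedral, so four ligands adopt the sterically favoured tetrahedral geometry. → tetrahedral.
For [PtF4]^2-: Summing ligand charges against the −2 overall charge gives an oxidation state of +2 for platinum. Pt sits in group 10, so the d-electron count is 10 − 2 = 8. A 5d d⁸ ion has a large crystal-field splitting; square planar leaves the high-energy d_{x²−y²} orbital empty and maximises CFSE. → square planar.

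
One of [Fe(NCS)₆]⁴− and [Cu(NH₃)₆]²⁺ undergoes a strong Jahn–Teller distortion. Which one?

[Cu(NH₃)₆]²⁺

[Fe(NCS)₆]⁴−: Each isothiocyanate is −1; balancing the −4 overall charge requires Fe(II). Group 8 minus oxidation state 2 gives a d⁶ configuration. Isothiocyanate is a weak-field ligand for a first-row metal, so the complex is high-spin. The d⁶ configuration leaves the e_g set evenly filled (or empty) — no strong Jahn–Teller driving force.
[Cu(NH₃)₆]²⁺: Ammonia is neutral; balancing the +2 overall charge requires Cu(II). Copper is a group-11 element; Cu(II) is therefore d⁹. The t₂g⁶e_g³ configuration has an unevenly filled e_g set; the Jahn–Teller theorem predicts a tetragonal distortion (typically axial elongation) to lift the degeneracy.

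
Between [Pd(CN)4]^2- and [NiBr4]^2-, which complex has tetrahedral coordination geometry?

[NiBr4]^2-

For [Pd(CN)4]^2-: Each cyanide is −1; balancing the −2 overall charge requires Pd(II). Pd sits in group 10, so the d-electron count is 10 − 2 = 8. A 4d d⁸ ion has a large crystal-field splitting; square planar leaves the high-energy d_{x²−y²} orbital empty and maximises CFSE. → square planar.
For [NiBr4]^2-: Each bromide is −1; balancing the −2 overall charge requires Ni(II). Ni sits in group 10, so the d-electron count is 10 − 2 = 8. Bromide is a weak-field ligand. With weak-field ligands the CFSE gain from square planar is small, so a 3d d⁸ ion takes the sterically preferred tetrahedral geometry. → tetrahedral.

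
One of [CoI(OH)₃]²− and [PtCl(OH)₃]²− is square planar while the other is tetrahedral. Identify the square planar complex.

[PtCl(OH)₃]²−

For [CoI(OH)₃]²−: Each iodide is −1; each hydroxide is −1; balancing the −2 overall charge requires Co(II). Cobalt is a group-9 element; Co(II) is therefore d⁷. For a high-spin 3d d⁷ ion with weak-field ligands the small Δₜ gives little square-planar CFSE advantage, so four ligands adopt the sterically favoured tetrahedral geometry. → tetrahedral.
For [PtCl(OH)₃]²−: Summing ligand charges against the −2 overall charge gives an oxidation state of +2 for platinum. Group 10 minus oxidation state 2 gives a d⁸ configuration. A 5d d⁸ ion has a large crystal-field splitting; square planar leaves the high-energy d_{x²−y²} orbital empty and maximises CFSE. → square planar.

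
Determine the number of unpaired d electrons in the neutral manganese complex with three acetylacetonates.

Ligand charges: each acetylacetonate is −1. With an overall charge of 0 the manganese centre must be in the +3 oxidation state.
Mn sits in group 7, so the d-electron count is 7 − 3 = 4.
Counting donor atoms: 3×acetylacetonate (bidentate) → 6 donors. Coordination number = 6.
The spin state decides the count: Acetylacetonate is a weak-field ligand for a first-row metal, so the complex is high-spin.
An octahedral high-spin d⁴ ion is t₂g³e_g¹, giving 4 unpaired electrons.

4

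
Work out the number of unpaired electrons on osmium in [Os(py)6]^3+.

Summing ligand charges against the +3 overall charge gives an oxidation state of +3 for osmium.
Group 8 minus oxidation state 3 gives a d⁵ configuration.
The spin state decides the count: a 5d ion has a large Δₒ and is invariably low-spin.
An octahedral low-spin d⁵ ion is t₂g⁵e_g⁰, giving 1 unpaired electron.

1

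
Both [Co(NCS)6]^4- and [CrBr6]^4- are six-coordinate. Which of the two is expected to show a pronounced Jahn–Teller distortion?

[CrBr6]^4-

[Co(NCS)6]^4-: Each isothiocyanate is −1; balancing the −4 overall charge requires Co(II). Group 9 minus oxidation state 2 gives a d⁷ configuration. Isothiocyanate is a weak-field ligand for a first-row metal, so the complex is high-spin. The d⁷ configuration leaves the e_g set evenly filled (or empty) — no strong Jahn–Teller driving force.
[CrBr6]^4-: Summing ligand charges against the −4 overall charge gives an oxidation state of +2 for chromium. Chromium is a group-6 element; Cr(II) is therefore d⁴. Bromide is a weak-field ligand for a first-row metal, so the complex is high-spin. The t₂g³e_g¹ (high-spin) configuration has an unevenly filled e_g set; the Jahn–Teller theorem predicts a tetragonal distortion (typically axial elongation) to lift the degeneracy.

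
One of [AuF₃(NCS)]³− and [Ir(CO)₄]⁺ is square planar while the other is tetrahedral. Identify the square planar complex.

For [AuF₃(NCS)]³−: Summing ligand charges against the −3 overall charge gives an oxidation state of +1 for gold. Group 11 minus oxidation state 1 gives a d¹⁰ configuration. A d¹⁰ ion has no crystal-field stabilisation preference between square planar and tetrahedral, so four ligands adopt the sterically favoured tetrahedral geometry. → tetrahedral.
For [Ir(CO)₄]⁺: Summing ligand charges against the +1 overall charge gives an oxidation state of +1 for iridium. Iridium is a group-9 element; Ir(I) is therefore d⁸. A 5d d⁸ ion has a large crystal-field splitting; square planar leaves the high-energy d_{x²−y²} orbital empty and maximises CFSE. → square planar.

[Ir(CO)₄]⁺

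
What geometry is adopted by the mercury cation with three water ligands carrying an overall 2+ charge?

trigonal planar

Summing ligand charges against the +2 overall charge gives an oxidation state of +2 for mercury.
Mercury is a group-12 element; Hg(II) is therefore d¹⁰.
Coordination number: 3.
Three ligands around a d¹⁰ centre minimise repulsion in a trigonal-planar arrangement.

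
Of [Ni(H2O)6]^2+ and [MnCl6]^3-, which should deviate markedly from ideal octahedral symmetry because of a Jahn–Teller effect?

[Ni(H2O)6]^2+: Ligand charges: water is neutral. With an overall charge of +2 the nickel centre must be in the +2 oxidation state. Group 10 minus oxidation state 2 gives a d⁸ configuration. The d⁸ configuration leaves the e_g set evenly filled (or empty) — no strong Jahn–Teller driving force.
[MnCl6]^3-: Each chloride is −1; balancing the −3 overall charge requires Mn(III). Group 7 minus oxidation state 3 gives a d⁴ configuration. Chloride is a weak-field ligand for a first-row metal, so the complex is high-spin. The t₂g³e_g¹ (high-spin) configuration has an unevenly filled e_g set; the Jahn–Teller theorem predicts a tetragonal distortion (typically axial elongation) to lift the degeneracy.

[MnCl6]^3-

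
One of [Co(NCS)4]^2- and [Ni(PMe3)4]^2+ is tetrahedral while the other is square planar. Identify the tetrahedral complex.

[Co(NCS)4]^2-

For [Co(NCS)4]^2-: Ligand charges: each isothiocyanate is −1. With an overall charge of −2 the cobalt centre must be in the +2 oxidation state. Co sits in group 9, so the d-electron count is 9 − 2 = 7. For a high-spin 3d d⁷ ion with weak-field ligands the small Δₜ gives little square-planar CFSE advantage, so four ligands adopt the sterically favoured tetrahedral geometry. → tetrahedral.
For [Ni(PMe3)4]^2+: Ligand charges: trimethylphosphine is neutral. With an overall charge of +2 the nickel centre must be in the +2 oxidation state. Group 10 minus oxidation state 2 gives a d⁸ configuration. Trimethylphosphine is a strong-field ligand (high in the spectrochemical series). A 3d d⁸ ion with strong-field ligands gains enough CFSE to favour square planar over tetrahedral. → square planar.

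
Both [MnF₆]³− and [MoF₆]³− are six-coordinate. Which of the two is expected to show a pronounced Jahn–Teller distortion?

[MnF₆]³−

[MnF₆]³−: Ligand charges: each fluoride is −1. With an overall charge of −3 the manganese centre must be in the +3 oxidation state. Group 7 minus oxidation state 3 gives a d⁴ configuration. Fluoride is a weak-field ligand for a first-row metal, so the complex is high-spin. The t₂g³e_g¹ (high-spin) configuration has an unevenly filled e_g set; the Jahn–Teller theorem predicts a tetragonal distortion (typically axial elongation) to lift the degeneracy.
[MoF₆]³−: Each fluoride is −1; balancing the −3 overall charge requires Mo(III). Molybdenum is a group-6 element; Mo(III) is therefore d³. The d³ configuration leaves the e_g set evenly filled (or empty) — no strong Jahn–Teller driving force.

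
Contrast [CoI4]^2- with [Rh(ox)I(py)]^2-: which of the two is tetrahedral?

For [CoI4]^2-: Summing ligand charges against the −2 overall charge gives an oxidation state of +2 for cobalt. Co sits in group 9, so the d-electron count is 9 − 2 = 7. For a high-spin 3d d⁷ ion with weak-field ligands the small Δₜ gives little square-planar CFSE advantage, so four ligands adopt the sterically favoured tetrahedral geometry. → tetrahedral.
For [Rh(ox)I(py)]^2-: Ligand charges: each oxalate is −2; each iodide is −1; pyridine is neutral. With an overall charge of −2 the rhodium centre must be in the +1 oxidation state. Rh sits in group 9, so the d-electron count is 9 − 1 = 8. A 4d d⁸ ion has a large crystal-field splitting; square planar leaves the high-energy d_{x²−y²} orbital empty and maximises CFSE. → square planar.

[CoI4]^2-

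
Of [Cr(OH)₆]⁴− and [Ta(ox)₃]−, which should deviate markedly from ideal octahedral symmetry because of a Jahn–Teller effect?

[Cr(OH)₆]⁴−: Ligand charges: each hydroxide is −1. With an overall charge of −4 the chromium centre must be in the +2 oxidation state. Cr sits in group 6, so the d-electron count is 6 − 2 = 4. Hydroxide is a weak-field ligand for a first-row metal, so the complex is high-spin. The t₂g³e_g¹ (high-spin) configuration has an unevenly filled e_g set; the Jahn–Teller theorem predicts a tetragonal distortion (typically axial elongation) to lift the degeneracy.
[Ta(ox)₃]−: Ligand charges: each oxalate is −2. With an overall charge of −1 the tantalum centre must be in the +5 oxidation state. Ta sits in group 5, so the d-electron count is 5 − 5 = 0. The d⁰ configuration leaves the e_g set evenly filled (or empty) — no strong Jahn–Teller driving force.

[Cr(OH)₆]⁴−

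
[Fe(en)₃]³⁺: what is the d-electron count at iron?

d⁵

Ligand charges: ethylenediamine is neutral. With an overall charge of +3 the iron centre must be in the +3 oxidation state.
Fe sits in group 8, so the d-electron count is 8 − 3 = 5.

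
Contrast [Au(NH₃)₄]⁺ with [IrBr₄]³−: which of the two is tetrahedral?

For [Au(NH₃)₄]⁺: Ammonia is neutral; balancing the +1 overall charge requires Au(I). Au sits in group 11, so the d-electron count is 11 − 1 = 10. A d¹⁰ ion has no crystal-field stabilisation preference between square planar and tetrahedral, so four ligands adopt the sterically favoured tetrahedral geometry. → tetrahedral.
For [IrBr₄]³−: Ligand charges: each bromide is −1. With an overall charge of −3 the iridium centre must be in the +1 oxidation state. Iridium is a group-9 element; Ir(I) is therefore d⁸. A 5d d⁸ ion has a large crystal-field splitting; square planar leaves the high-energy d_{x²−y²} orbital empty and maximises CFSE. → square planar.

[Au(NH₃)₄]⁺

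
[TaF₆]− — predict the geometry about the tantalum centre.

octahedral

Each fluoride is −1; balancing the −1 overall charge requires Ta(V).
Ta sits in group 5, so the d-electron count is 5 − 5 = 0.
Coordination number: 6.
Six donors around a single metal centre give an octahedral coordination sphere.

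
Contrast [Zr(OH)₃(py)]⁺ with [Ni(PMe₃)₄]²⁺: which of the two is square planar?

For [Zr(OH)₃(py)]⁺: Ligand charges: each hydroxide is −1; pyridine is neutral. With an overall charge of +1 the zirconium centre must be in the +4 oxidation state. Zr sits in group 4, so the d-electron count is 4 − 4 = 0. A d⁰ ion has no crystal-field stabilisation preference between square planar and tetrahedral, so four ligands adopt the sterically favoured tetrahedral geometry. → tetrahedral.
For [Ni(PMe₃)₄]²⁺: Trimethylphosphine is neutral; balancing the +2 overall charge requires Ni(II). Nickel is a group-10 element; Ni(II) is therefore d⁸. Trimethylphosphine is a strong-field ligand (high in the spectrochemical series). A 3d d⁸ ion with strong-field ligands gains enough CFSE to favour square planar over tetrahedral. → square planar.

[Ni(PMe₃)₄]²⁺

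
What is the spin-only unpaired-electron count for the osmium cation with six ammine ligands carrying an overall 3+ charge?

1

Ligand charges: ammonia is neutral. With an overall charge of +3 the osmium centre must be in the +3 oxidation state.
Os sits in group 8, so the d-electron count is 8 − 3 = 5.
The spin state decides the count: a 5d ion has a large Δₒ and is invariably low-spin.
An octahedral low-spin d⁵ ion is t₂g⁵e_g⁰, giving 1 unpaired electron.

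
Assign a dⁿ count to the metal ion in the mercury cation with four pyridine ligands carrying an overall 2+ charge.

d¹⁰

Summing ligand charges against the +2 overall charge gives an oxidation state of +2 for mercury.
Group 12 minus oxidation state 2 gives a d¹⁰ configuration.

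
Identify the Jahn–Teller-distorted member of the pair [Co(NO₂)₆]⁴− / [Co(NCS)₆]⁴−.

[Co(NO₂)₆]⁴−: Summing ligand charges against the −4 overall charge gives an oxidation state of +2 for cobalt. Cobalt is a group-9 element; Co(II) is therefore d⁷. Nitro (N-bound nitrite) is a strong-field ligand (high in the spectrochemical series) for a first-row metal, so the complex is low-spin. The t₂g⁶e_g¹ (low-spin) configuration has an unevenly filled e_g set; the Jahn–Teller theorem predicts a tetragonal distortion (typically axial elongation) to lift the degeneracy.
[Co(NCS)₆]⁴−: Summing ligand charges against the −4 overall charge gives an oxidation state of +2 for cobalt. Co sits in group 9, so the d-electron count is 9 − 2 = 7. Isothiocyanate is a weak-field ligand for a first-row metal, so the complex is high-spin. The d⁷ configuration leaves the e_g set evenly filled (or empty) — no strong Jahn–Teller driving force.

[Co(NO₂)₆]⁴−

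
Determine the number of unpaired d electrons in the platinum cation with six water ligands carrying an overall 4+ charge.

0 unpaired electrons

Water is neutral; balancing the +4 overall charge requires Pt(IV).
Platinum is a group-10 element; Pt(IV) is therefore d⁶.
The spin state decides the count: a 5d ion has a large Δₒ and is invariably low-spin.
An octahedral low-spin d⁶ ion is t₂g⁶e_g⁰, giving 0 unpaired electrons.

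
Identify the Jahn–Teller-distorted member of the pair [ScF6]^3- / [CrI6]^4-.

[ScF6]^3-: Each fluoride is −1; balancing the −3 overall charge requires Sc(III). Sc sits in group 3, so the d-electron count is 3 − 3 = 0. The d⁰ configuration leaves the e_g set evenly filled (or empty) — no strong Jahn–Teller driving force.
[CrI6]^4-: Ligand charges: each iodide is −1. With an overall charge of −4 the chromium centre must be in the +2 oxidation state. Cr sits in group 6, so the d-electron count is 6 − 2 = 4. Iodide is a weak-field ligand for a first-row metal, so the complex is high-spin. The t₂g³e_g¹ (high-spin) configuration has an unevenly filled e_g set; the Jahn–Teller theorem predicts a tetragonal distortion (typically axial elongation) to lift the degeneracy.

[CrI6]^4-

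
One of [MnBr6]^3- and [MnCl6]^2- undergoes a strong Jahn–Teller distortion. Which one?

[MnBr6]^3-

[MnBr6]^3-: Ligand charges: each bromide is −1. With an overall charge of −3 the manganese centre must be in the +3 oxidation state. Group 7 minus oxidation state 3 gives a d⁴ configuration. Bromide is a weak-field ligand for a first-row metal, so the complex is high-spin. The t₂g³e_g¹ (high-spin) configuration has an unevenly filled e_g set; the Jahn–Teller theorem predicts a tetragonal distortion (typically axial elongation) to lift the degeneracy.
[MnCl6]^2-: Summing ligand charges against the −2 overall charge gives an oxidation state of +4 for manganese. Mn sits in group 7, so the d-electron count is 7 − 4 = 3. The d³ configuration leaves the e_g set evenly filled (or empty) — no strong Jahn–Teller driving force.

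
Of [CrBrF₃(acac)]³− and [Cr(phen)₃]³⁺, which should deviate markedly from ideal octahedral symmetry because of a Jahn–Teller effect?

[CrBrF₃(acac)]³−: Summing ligand charges against the −3 overall charge gives an oxidation state of +2 for chromium. Group 6 minus oxidation state 2 gives a d⁴ configuration. Acetylacetonate, bromide, and fluoride are weak-field ligands for a first-row metal, so the complex is high-spin. The t₂g³e_g¹ (high-spin) configuration has an unevenly filled e_g set; the Jahn–Teller theorem predicts a tetragonal distortion (typically axial elongation) to lift the degeneracy.
[Cr(phen)₃]³⁺: Ligand charges: 1,10-phenanthroline is neutral. With an overall charge of +3 the chromium centre must be in the +3 oxidation state. Cr sits in group 6, so the d-electron count is 6 − 3 = 3. The d³ configuration leaves the e_g set evenly filled (or empty) — no strong Jahn–Teller driving force.

[CrBrF₃(acac)]³−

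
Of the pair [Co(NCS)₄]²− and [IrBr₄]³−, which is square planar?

[IrBr₄]³−

For [Co(NCS)₄]²−: Each isothiocyanate is −1; balancing the −2 overall charge requires Co(II). Group 9 minus oxidation state 2 gives a d⁷ configuration. For a high-spin 3d d⁷ ion with weak-field ligands the small Δₜ gives little square-planar CFSE advantage, so four ligands adopt the sterically favoured tetrahedral geometry. → tetrahedral.
For [IrBr₄]³−: Each bromide is −1; balancing the −3 overall charge requires Ir(I). Ir sits in group 9, so the d-electron count is 9 − 1 = 8. A 5d d⁸ ion has a large crystal-field splitting; square planar leaves the high-energy d_{x²−y²} orbital empty and maximises CFSE. → square planar.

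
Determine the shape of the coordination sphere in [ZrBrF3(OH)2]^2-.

Summing ligand charges against the −2 overall charge gives an oxidation state of +4 for zirconium.
Zr sits in group 4, so the d-electron count is 4 − 4 = 0.
Coordination number: 6.
Six donors around a single metal centre give an octahedral coordination sphere.

octahedral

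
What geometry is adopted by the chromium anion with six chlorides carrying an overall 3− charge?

octahedral

Ligand charges: each chloride is −1. With an overall charge of −3 the chromium centre must be in the +3 oxidation state.
Cr sits in group 6, so the d-electron count is 6 − 3 = 3.
Coordination number: 6.
Six donors around a single metal centre give an octahedral coordination sphere.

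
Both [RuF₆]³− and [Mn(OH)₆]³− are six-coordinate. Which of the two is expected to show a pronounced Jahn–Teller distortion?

[RuF₆]³−: Each fluoride is −1; balancing the −3 overall charge requires Ru(III). Group 8 minus oxidation state 3 gives a d⁵ configuration. A 4d ion has a large Δₒ and is invariably low-spin. The d⁵ configuration leaves the e_g set evenly filled (or empty) — no strong Jahn–Teller driving force.
[Mn(OH)₆]³−: Summing ligand charges against the −3 overall charge gives an oxidation state of +3 for manganese. Manganese is a group-7 element; Mn(III) is therefore d⁴. Hydroxide is a weak-field ligand for a first-row metal, so the complex is high-spin. The t₂g³e_g¹ (high-spin) configuration has an unevenly filled e_g set; the Jahn–Teller theorem predicts a tetragonal distortion (typically axial elongation) to lift the degeneracy.

[Mn(OH)₆]³−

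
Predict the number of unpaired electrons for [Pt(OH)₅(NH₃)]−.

0 unpaired electrons

Each hydroxide is −1; ammonia is neutral; balancing the −1 overall charge requires Pt(IV).
Pt sits in group 10, so the d-electron count is 10 − 4 = 6.
The spin state decides the count: a 5d ion has a large Δₒ and is invariably low-spin.
An octahedral low-spin d⁶ ion is t₂g⁶e_g⁰, giving 0 unpaired electrons.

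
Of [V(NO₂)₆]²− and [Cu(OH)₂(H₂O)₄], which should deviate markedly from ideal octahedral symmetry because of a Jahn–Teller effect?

[V(NO₂)₆]²−: Summing ligand charges against the −2 overall charge gives an oxidation state of +4 for vanadium. Group 5 minus oxidation state 4 gives a d¹ configuration. The d¹ configuration leaves the e_g set evenly filled (or empty) — no strong Jahn–Teller driving force.
[Cu(OH)₂(H₂O)₄]: Each hydroxide is −1; water is neutral; balancing the 0 overall charge requires Cu(II). Cu sits in group 11, so the d-electron count is 11 − 2 = 9. The t₂g⁶e_g³ configuration has an unevenly filled e_g set; the Jahn–Teller theorem predicts a tetragonal distortion (typically axial elongation) to lift the degeneracy.

[Cu(OH)₂(H₂O)₄]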